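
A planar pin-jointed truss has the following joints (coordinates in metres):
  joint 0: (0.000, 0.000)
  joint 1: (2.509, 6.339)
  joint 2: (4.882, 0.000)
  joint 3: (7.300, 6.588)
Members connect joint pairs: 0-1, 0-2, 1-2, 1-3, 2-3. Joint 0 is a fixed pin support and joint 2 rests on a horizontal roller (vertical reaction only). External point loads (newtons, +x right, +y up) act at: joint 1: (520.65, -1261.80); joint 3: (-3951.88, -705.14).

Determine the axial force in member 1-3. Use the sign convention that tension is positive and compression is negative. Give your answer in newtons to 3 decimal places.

-3769.970

N=4 nodes, M=5 members, R=3 reactions → 2N=8, M+R=8
member 0 (0-1): L=6.8175, (cx,cy)=(0.3680,0.9298)
member 1 (0-2): L=4.8820, (cx,cy)=(1.0000,0.0000)
member 2 (1-2): L=6.7686, (cx,cy)=(0.3506,-0.9365)
member 3 (1-3): L=4.7975, (cx,cy)=(0.9987,0.0519)
member 4 (2-3): L=7.0177, (cx,cy)=(0.3446,0.9388)
solve A·x = −loads:
  F[0-1] = -5292.3316 N (compression)
  F[0-2] = -1483.5214 N (compression)
  F[1-2] = +3698.1479 N (tension)
  F[1-3] = -3769.9702 N (compression)
  F[2-3] = -542.7014 N (compression)
  Rx@0 = +3431.2300 N
  Ry@0 = +4920.8947 N
  Ry@2 = -2953.9547 N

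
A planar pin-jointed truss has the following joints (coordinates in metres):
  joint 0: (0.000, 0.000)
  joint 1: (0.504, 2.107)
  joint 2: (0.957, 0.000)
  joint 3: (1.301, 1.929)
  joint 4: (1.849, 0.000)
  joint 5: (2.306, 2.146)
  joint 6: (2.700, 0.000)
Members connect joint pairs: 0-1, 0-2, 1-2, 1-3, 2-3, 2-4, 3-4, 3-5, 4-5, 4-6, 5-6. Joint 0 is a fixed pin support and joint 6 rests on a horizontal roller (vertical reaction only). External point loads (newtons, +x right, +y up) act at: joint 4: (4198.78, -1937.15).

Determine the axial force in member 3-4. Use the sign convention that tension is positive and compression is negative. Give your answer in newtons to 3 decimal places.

510.947

N=7 nodes, M=11 members, R=3 reactions → 2N=14, M+R=14
member 0 (0-1): L=2.1664, (cx,cy)=(0.2326,0.9726)
member 1 (0-2): L=0.9570, (cx,cy)=(1.0000,0.0000)
member 2 (1-2): L=2.1551, (cx,cy)=(0.2102,-0.9777)
member 3 (1-3): L=0.8166, (cx,cy)=(0.9760,-0.2180)
member 4 (2-3): L=1.9594, (cx,cy)=(0.1756,0.9845)
member 5 (2-4): L=0.8920, (cx,cy)=(1.0000,0.0000)
member 6 (3-4): L=2.0053, (cx,cy)=(0.2733,-0.9619)
member 7 (3-5): L=1.0282, (cx,cy)=(0.9775,0.2111)
member 8 (4-5): L=2.1941, (cx,cy)=(0.2083,0.9781)
member 9 (4-6): L=0.8510, (cx,cy)=(1.0000,0.0000)
member 10 (5-6): L=2.1819, (cx,cy)=(0.1806,-0.9836)
solve A·x = −loads:
  F[0-1] = -627.7855 N (compression)
  F[0-2] = +4344.8278 N (tension)
  F[1-2] = +691.0588 N (tension)
  F[1-3] = -298.4812 N (compression)
  F[2-3] = -686.2791 N (compression)
  F[2-4] = +4610.5684 N (tension)
  F[3-4] = +510.9473 N (tension)
  F[3-5] = -564.1234 N (compression)
  F[4-5] = +1478.0673 N (tension)
  F[4-6] = +243.5583 N (tension)
  F[5-6] = -1348.7620 N (compression)
  Rx@0 = -4198.7800 N
  Ry@0 = +610.5610 N
  Ry@6 = +1326.5890 N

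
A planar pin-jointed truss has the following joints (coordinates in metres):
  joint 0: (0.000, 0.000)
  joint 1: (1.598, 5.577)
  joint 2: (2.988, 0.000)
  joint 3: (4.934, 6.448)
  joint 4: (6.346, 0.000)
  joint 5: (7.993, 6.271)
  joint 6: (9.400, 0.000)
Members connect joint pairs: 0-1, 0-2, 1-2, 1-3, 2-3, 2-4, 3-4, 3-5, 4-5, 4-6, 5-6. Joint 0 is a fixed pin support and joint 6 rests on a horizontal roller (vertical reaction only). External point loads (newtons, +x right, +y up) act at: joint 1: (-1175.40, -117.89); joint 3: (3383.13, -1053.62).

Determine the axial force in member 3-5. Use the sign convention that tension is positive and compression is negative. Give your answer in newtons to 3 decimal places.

N=7 nodes, M=11 members, R=3 reactions → 2N=14, M+R=14
member 0 (0-1): L=5.8014, (cx,cy)=(0.2754,0.9613)
member 1 (0-2): L=2.9880, (cx,cy)=(1.0000,0.0000)
member 2 (1-2): L=5.7476, (cx,cy)=(0.2418,-0.9703)
member 3 (1-3): L=3.4478, (cx,cy)=(0.9676,0.2526)
member 4 (2-3): L=6.7353, (cx,cy)=(0.2889,0.9574)
member 5 (2-4): L=3.3580, (cx,cy)=(1.0000,0.0000)
member 6 (3-4): L=6.6008, (cx,cy)=(0.2139,-0.9769)
member 7 (3-5): L=3.0641, (cx,cy)=(0.9983,-0.0578)
member 8 (4-5): L=6.4837, (cx,cy)=(0.2540,0.9672)
member 9 (4-6): L=3.0540, (cx,cy)=(1.0000,0.0000)
member 10 (5-6): L=6.4269, (cx,cy)=(0.2189,-0.9757)
solve A·x = −loads:
  F[0-1] = +1066.1334 N (tension)
  F[0-2] = +1914.0640 N (tension)
  F[1-2] = -734.6406 N (compression)
  F[1-3] = +1701.9336 N (tension)
  F[2-3] = +744.5897 N (tension)
  F[2-4] = +1521.2663 N (tension)
  F[3-4] = -2186.0358 N (compression)
  F[3-5] = -1055.4055 N (compression)
  F[4-5] = +2207.8561 N (tension)
  F[4-6] = +492.7979 N (tension)
  F[5-6] = -2251.0054 N (compression)
  Rx@0 = -2207.7300 N
  Ry@0 = -1024.8906 N
  Ry@6 = +2196.4006 N

-1055.406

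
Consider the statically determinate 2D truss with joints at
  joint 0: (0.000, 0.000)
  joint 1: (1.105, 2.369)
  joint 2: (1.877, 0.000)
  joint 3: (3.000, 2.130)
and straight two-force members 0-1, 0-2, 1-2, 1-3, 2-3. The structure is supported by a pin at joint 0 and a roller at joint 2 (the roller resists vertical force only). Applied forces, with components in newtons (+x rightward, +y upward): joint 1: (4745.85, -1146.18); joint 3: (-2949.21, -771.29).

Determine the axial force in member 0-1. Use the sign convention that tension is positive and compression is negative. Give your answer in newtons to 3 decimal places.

N=4 nodes, M=5 members, R=3 reactions → 2N=8, M+R=8
member 0 (0-1): L=2.6140, (cx,cy)=(0.4227,0.9063)
member 1 (0-2): L=1.8770, (cx,cy)=(1.0000,0.0000)
member 2 (1-2): L=2.4916, (cx,cy)=(0.3098,-0.9508)
member 3 (1-3): L=1.9100, (cx,cy)=(0.9921,-0.1251)
member 4 (2-3): L=2.4079, (cx,cy)=(0.4664,0.8846)
solve A·x = −loads:
  F[0-1] = +2905.5006 N (tension)
  F[0-2] = +568.4328 N (tension)
  F[1-2] = -3658.6929 N (compression)
  F[1-3] = -2402.9224 N (compression)
  F[2-3] = -1211.8319 N (compression)
  Rx@0 = -1796.6400 N
  Ry@0 = -2633.1428 N
  Ry@2 = +4550.6128 N

2905.501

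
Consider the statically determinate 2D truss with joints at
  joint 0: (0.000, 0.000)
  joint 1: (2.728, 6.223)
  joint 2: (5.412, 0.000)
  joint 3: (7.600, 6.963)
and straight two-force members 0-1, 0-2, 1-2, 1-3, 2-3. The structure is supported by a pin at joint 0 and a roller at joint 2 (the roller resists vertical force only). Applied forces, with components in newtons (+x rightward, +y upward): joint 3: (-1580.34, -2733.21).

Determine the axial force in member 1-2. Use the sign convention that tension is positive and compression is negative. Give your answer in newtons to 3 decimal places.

N=4 nodes, M=5 members, R=3 reactions → 2N=8, M+R=8
member 0 (0-1): L=6.7947, (cx,cy)=(0.4015,0.9159)
member 1 (0-2): L=5.4120, (cx,cy)=(1.0000,0.0000)
member 2 (1-2): L=6.7771, (cx,cy)=(0.3960,-0.9182)
member 3 (1-3): L=4.9279, (cx,cy)=(0.9887,0.1502)
member 4 (2-3): L=7.2987, (cx,cy)=(0.2998,0.9540)
solve A·x = −loads:
  F[0-1] = -1013.5156 N (compression)
  F[0-2] = -1173.4232 N (compression)
  F[1-2] = +885.5749 N (tension)
  F[1-3] = -766.3272 N (compression)
  F[2-3] = -2744.3511 N (compression)
  Rx@0 = +1580.3400 N
  Ry@0 = +928.2417 N
  Ry@2 = +1804.9683 N

885.575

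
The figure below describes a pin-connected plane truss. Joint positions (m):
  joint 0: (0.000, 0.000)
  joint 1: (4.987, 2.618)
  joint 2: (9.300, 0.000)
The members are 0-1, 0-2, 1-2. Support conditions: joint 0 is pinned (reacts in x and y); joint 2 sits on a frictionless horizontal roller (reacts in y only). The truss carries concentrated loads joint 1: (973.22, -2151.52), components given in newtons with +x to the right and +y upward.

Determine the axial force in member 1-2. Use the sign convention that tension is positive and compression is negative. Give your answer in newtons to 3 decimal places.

N=3 nodes, M=3 members, R=3 reactions → 2N=6, M+R=6
member 0 (0-1): L=5.6324, (cx,cy)=(0.8854,0.4648)
member 1 (0-2): L=9.3000, (cx,cy)=(1.0000,0.0000)
member 2 (1-2): L=5.0454, (cx,cy)=(0.8548,-0.5189)
solve A·x = −loads:
  F[0-1] = -1557.2607 N (compression)
  F[0-2] = +2352.0353 N (tension)
  F[1-2] = -2751.4305 N (compression)
  Rx@0 = -973.2200 N
  Ry@0 = +723.8297 N
  Ry@2 = +1427.6903 N

-2751.431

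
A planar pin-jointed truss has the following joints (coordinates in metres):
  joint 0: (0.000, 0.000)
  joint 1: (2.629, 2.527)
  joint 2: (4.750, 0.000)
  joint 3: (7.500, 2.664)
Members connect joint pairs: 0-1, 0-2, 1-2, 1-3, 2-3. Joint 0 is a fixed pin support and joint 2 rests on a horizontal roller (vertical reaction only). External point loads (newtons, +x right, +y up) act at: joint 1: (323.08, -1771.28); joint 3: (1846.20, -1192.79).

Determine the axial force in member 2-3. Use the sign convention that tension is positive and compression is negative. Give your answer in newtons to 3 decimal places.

-1842.425

N=4 nodes, M=5 members, R=3 reactions → 2N=8, M+R=8
member 0 (0-1): L=3.6466, (cx,cy)=(0.7210,0.6930)
member 1 (0-2): L=4.7500, (cx,cy)=(1.0000,0.0000)
member 2 (1-2): L=3.2991, (cx,cy)=(0.6429,-0.7660)
member 3 (1-3): L=4.8729, (cx,cy)=(0.9996,0.0281)
member 4 (2-3): L=3.8288, (cx,cy)=(0.7182,0.6958)
solve A·x = −loads:
  F[0-1] = +1597.3629 N (tension)
  F[0-2] = +1017.6545 N (tension)
  F[1-2] = -3641.3077 N (compression)
  F[1-3] = +3170.7719 N (tension)
  F[2-3] = -1842.4246 N (compression)
  Rx@0 = -2169.2800 N
  Ry@0 = -1106.9448 N
  Ry@2 = +4071.0148 N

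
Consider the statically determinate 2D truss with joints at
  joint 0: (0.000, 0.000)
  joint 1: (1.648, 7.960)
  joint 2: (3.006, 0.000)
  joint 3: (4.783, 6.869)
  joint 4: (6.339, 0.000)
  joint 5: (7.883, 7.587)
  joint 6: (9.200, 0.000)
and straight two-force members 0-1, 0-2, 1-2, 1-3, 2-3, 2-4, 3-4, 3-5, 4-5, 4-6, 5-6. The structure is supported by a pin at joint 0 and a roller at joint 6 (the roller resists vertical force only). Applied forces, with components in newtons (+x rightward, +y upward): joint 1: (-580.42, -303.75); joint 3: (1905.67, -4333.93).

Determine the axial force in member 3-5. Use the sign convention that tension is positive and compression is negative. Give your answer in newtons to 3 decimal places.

-1311.376

N=7 nodes, M=11 members, R=3 reactions → 2N=14, M+R=14
member 0 (0-1): L=8.1288, (cx,cy)=(0.2027,0.9792)
member 1 (0-2): L=3.0060, (cx,cy)=(1.0000,0.0000)
member 2 (1-2): L=8.0750, (cx,cy)=(0.1682,-0.9858)
member 3 (1-3): L=3.3194, (cx,cy)=(0.9444,-0.3287)
member 4 (2-3): L=7.0951, (cx,cy)=(0.2505,0.9681)
member 5 (2-4): L=3.3330, (cx,cy)=(1.0000,0.0000)
member 6 (3-4): L=7.0430, (cx,cy)=(0.2209,-0.9753)
member 7 (3-5): L=3.1821, (cx,cy)=(0.9742,0.2256)
member 8 (4-5): L=7.7425, (cx,cy)=(0.1994,0.9799)
member 9 (4-6): L=2.8610, (cx,cy)=(1.0000,0.0000)
member 10 (5-6): L=7.7005, (cx,cy)=(0.1710,-0.9853)
solve A·x = −loads:
  F[0-1] = -1439.3451 N (compression)
  F[0-2] = +1617.0567 N (tension)
  F[1-2] = +1084.1575 N (tension)
  F[1-3] = +112.5393 N (tension)
  F[2-3] = -1103.8991 N (compression)
  F[2-4] = +2075.8583 N (tension)
  F[3-4] = -3613.4102 N (compression)
  F[3-5] = -1311.3756 N (compression)
  F[4-5] = +3596.3586 N (tension)
  F[4-6] = +560.3760 N (tension)
  F[5-6] = -3276.5010 N (compression)
  Rx@0 = -1325.2500 N
  Ry@0 = +1409.4549 N
  Ry@6 = +3228.2251 N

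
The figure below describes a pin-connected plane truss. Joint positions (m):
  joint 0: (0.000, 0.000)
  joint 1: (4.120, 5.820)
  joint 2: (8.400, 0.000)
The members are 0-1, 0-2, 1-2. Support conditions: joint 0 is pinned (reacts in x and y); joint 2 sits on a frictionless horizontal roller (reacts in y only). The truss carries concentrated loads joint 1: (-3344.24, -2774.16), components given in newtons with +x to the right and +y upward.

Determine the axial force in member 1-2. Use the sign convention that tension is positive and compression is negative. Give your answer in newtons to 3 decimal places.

N=3 nodes, M=3 members, R=3 reactions → 2N=6, M+R=6
member 0 (0-1): L=7.1307, (cx,cy)=(0.5778,0.8162)
member 1 (0-2): L=8.4000, (cx,cy)=(1.0000,0.0000)
member 2 (1-2): L=7.2243, (cx,cy)=(0.5924,-0.8056)
solve A·x = −loads:
  F[0-1] = -4570.7274 N (compression)
  F[0-2] = -703.3475 N (compression)
  F[1-2] = +1187.1980 N (tension)
  Rx@0 = +3344.2400 N
  Ry@0 = +3730.5811 N
  Ry@2 = -956.4211 N

1187.198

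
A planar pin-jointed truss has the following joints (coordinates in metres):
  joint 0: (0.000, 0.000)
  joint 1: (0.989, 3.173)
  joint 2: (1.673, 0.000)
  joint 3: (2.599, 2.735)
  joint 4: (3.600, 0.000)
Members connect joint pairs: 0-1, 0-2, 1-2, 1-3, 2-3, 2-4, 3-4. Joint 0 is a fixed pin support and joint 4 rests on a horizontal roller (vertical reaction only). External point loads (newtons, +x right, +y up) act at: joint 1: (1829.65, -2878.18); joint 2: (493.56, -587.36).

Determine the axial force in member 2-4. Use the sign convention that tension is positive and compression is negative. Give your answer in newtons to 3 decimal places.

979.513

N=5 nodes, M=7 members, R=3 reactions → 2N=10, M+R=10
member 0 (0-1): L=3.3236, (cx,cy)=(0.2976,0.9547)
member 1 (0-2): L=1.6730, (cx,cy)=(1.0000,0.0000)
member 2 (1-2): L=3.2459, (cx,cy)=(0.2107,-0.9775)
member 3 (1-3): L=1.6685, (cx,cy)=(0.9649,-0.2625)
member 4 (2-3): L=2.8875, (cx,cy)=(0.3207,0.9472)
member 5 (2-4): L=1.9270, (cx,cy)=(1.0000,0.0000)
member 6 (3-4): L=2.9124, (cx,cy)=(0.3437,-0.9391)
solve A·x = −loads:
  F[0-1] = -826.6976 N (compression)
  F[0-2] = +2569.2125 N (tension)
  F[1-2] = -1656.4063 N (compression)
  F[1-3] = -1789.3543 N (compression)
  F[2-3] = +2329.6129 N (tension)
  F[2-4] = +979.5132 N (tension)
  F[3-4] = -2849.9101 N (compression)
  Rx@0 = -2323.2100 N
  Ry@0 = +789.2476 N
  Ry@4 = +2676.2924 N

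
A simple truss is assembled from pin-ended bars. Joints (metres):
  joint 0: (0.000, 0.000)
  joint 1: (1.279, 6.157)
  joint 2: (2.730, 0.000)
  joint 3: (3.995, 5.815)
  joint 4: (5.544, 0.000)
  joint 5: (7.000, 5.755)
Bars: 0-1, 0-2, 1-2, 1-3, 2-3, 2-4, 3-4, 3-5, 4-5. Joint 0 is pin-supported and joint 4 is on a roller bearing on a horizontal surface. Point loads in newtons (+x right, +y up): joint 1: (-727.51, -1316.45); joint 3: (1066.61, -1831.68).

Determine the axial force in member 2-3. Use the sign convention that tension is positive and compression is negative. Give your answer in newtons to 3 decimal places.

N=6 nodes, M=9 members, R=3 reactions → 2N=12, M+R=12
member 0 (0-1): L=6.2884, (cx,cy)=(0.2034,0.9791)
member 1 (0-2): L=2.7300, (cx,cy)=(1.0000,0.0000)
member 2 (1-2): L=6.3257, (cx,cy)=(0.2294,-0.9733)
member 3 (1-3): L=2.7374, (cx,cy)=(0.9922,-0.1249)
member 4 (2-3): L=5.9510, (cx,cy)=(0.2126,0.9771)
member 5 (2-4): L=2.8140, (cx,cy)=(1.0000,0.0000)
member 6 (3-4): L=6.0178, (cx,cy)=(0.2574,-0.9663)
member 7 (3-5): L=3.0056, (cx,cy)=(0.9998,-0.0200)
member 8 (4-5): L=5.9363, (cx,cy)=(0.2453,0.9695)
solve A·x = −loads:
  F[0-1] = -1239.6326 N (compression)
  F[0-2] = +591.2277 N (tension)
  F[1-2] = -172.1512 N (compression)
  F[1-3] = +518.9367 N (tension)
  F[2-3] = +171.4800 N (tension)
  F[2-4] = +515.2878 N (tension)
  F[3-4] = -2001.8633 N (compression)
  F[3-5] = -0.0000 N (compression)
  F[4-5] = +0.0000 N (tension)
  Rx@0 = -339.1000 N
  Ry@0 = +1213.7218 N
  Ry@4 = +1934.4082 N

171.480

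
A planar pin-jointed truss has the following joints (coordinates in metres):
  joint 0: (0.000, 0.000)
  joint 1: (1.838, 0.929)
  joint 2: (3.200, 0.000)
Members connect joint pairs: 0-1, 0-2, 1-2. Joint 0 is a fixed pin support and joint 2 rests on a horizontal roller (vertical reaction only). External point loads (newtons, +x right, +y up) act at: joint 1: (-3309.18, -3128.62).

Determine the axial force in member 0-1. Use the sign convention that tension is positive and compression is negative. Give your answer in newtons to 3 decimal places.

-5081.680

N=3 nodes, M=3 members, R=3 reactions → 2N=6, M+R=6
member 0 (0-1): L=2.0594, (cx,cy)=(0.8925,0.4511)
member 1 (0-2): L=3.2000, (cx,cy)=(1.0000,0.0000)
member 2 (1-2): L=1.6487, (cx,cy)=(0.8261,-0.5635)
solve A·x = −loads:
  F[0-1] = -5081.6804 N (compression)
  F[0-2] = +1226.1002 N (tension)
  F[1-2] = -1484.1589 N (compression)
  Rx@0 = +3309.1800 N
  Ry@0 = +2292.3152 N
  Ry@2 = +836.3048 N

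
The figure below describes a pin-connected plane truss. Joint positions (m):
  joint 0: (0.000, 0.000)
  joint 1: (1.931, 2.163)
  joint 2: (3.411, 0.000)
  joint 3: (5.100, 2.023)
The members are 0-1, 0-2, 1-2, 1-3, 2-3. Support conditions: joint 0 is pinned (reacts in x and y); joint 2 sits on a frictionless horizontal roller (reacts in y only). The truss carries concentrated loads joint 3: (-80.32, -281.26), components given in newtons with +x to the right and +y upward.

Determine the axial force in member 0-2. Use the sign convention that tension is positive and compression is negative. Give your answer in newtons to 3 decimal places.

N=4 nodes, M=5 members, R=3 reactions → 2N=8, M+R=8
member 0 (0-1): L=2.8995, (cx,cy)=(0.6660,0.7460)
member 1 (0-2): L=3.4110, (cx,cy)=(1.0000,0.0000)
member 2 (1-2): L=2.6209, (cx,cy)=(0.5647,-0.8253)
member 3 (1-3): L=3.1721, (cx,cy)=(0.9990,-0.0441)
member 4 (2-3): L=2.6354, (cx,cy)=(0.6409,0.7676)
solve A·x = −loads:
  F[0-1] = +122.8359 N (tension)
  F[0-2] = -162.1247 N (compression)
  F[1-2] = -119.0068 N (compression)
  F[1-3] = +149.1529 N (tension)
  F[2-3] = -357.8249 N (compression)
  Rx@0 = +80.3200 N
  Ry@0 = -91.6332 N
  Ry@2 = +372.8932 N

-162.125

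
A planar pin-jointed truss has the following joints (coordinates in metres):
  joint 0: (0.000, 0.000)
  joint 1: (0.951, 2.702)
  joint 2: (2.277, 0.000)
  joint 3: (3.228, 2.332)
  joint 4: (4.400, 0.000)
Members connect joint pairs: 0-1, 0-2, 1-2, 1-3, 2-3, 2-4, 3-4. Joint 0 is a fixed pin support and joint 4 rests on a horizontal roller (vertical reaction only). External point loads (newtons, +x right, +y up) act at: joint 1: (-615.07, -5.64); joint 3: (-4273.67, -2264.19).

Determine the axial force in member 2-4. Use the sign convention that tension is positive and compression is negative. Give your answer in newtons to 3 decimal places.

-492.744

N=5 nodes, M=7 members, R=3 reactions → 2N=10, M+R=10
member 0 (0-1): L=2.8645, (cx,cy)=(0.3320,0.9433)
member 1 (0-2): L=2.2770, (cx,cy)=(1.0000,0.0000)
member 2 (1-2): L=3.0098, (cx,cy)=(0.4406,-0.8977)
member 3 (1-3): L=2.3069, (cx,cy)=(0.9871,-0.1604)
member 4 (2-3): L=2.5185, (cx,cy)=(0.3776,0.9260)
member 5 (2-4): L=2.1230, (cx,cy)=(1.0000,0.0000)
member 6 (3-4): L=2.6099, (cx,cy)=(0.4491,-0.8935)
solve A·x = −loads:
  F[0-1] = -3445.7137 N (compression)
  F[0-2] = -3744.7691 N (compression)
  F[1-2] = +4031.5063 N (tension)
  F[1-3] = -2335.2397 N (compression)
  F[2-3] = -3908.5584 N (compression)
  F[2-4] = -492.7440 N (compression)
  F[3-4] = +1097.2989 N (tension)
  Rx@0 = +4888.7400 N
  Ry@0 = +3250.2729 N
  Ry@4 = -980.4429 N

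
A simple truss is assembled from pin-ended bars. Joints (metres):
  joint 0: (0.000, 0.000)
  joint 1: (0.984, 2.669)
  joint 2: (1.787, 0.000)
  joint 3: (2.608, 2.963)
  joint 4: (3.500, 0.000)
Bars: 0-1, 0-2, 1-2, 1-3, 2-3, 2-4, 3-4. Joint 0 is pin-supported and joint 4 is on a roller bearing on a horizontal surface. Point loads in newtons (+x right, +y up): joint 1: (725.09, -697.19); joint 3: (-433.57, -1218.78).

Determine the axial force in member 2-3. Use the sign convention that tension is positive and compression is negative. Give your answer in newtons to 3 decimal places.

N=5 nodes, M=7 members, R=3 reactions → 2N=10, M+R=10
member 0 (0-1): L=2.8446, (cx,cy)=(0.3459,0.9383)
member 1 (0-2): L=1.7870, (cx,cy)=(1.0000,0.0000)
member 2 (1-2): L=2.7872, (cx,cy)=(0.2881,-0.9576)
member 3 (1-3): L=1.6504, (cx,cy)=(0.9840,0.1781)
member 4 (2-3): L=3.0746, (cx,cy)=(0.2670,0.9637)
member 5 (2-4): L=1.7130, (cx,cy)=(1.0000,0.0000)
member 6 (3-4): L=3.0944, (cx,cy)=(0.2883,-0.9576)
solve A·x = −loads:
  F[0-1] = -667.0928 N (compression)
  F[0-2] = +522.2788 N (tension)
  F[1-2] = -241.9612 N (compression)
  F[1-3] = -900.5425 N (compression)
  F[2-3] = +240.4318 N (tension)
  F[2-4] = +388.3678 N (tension)
  F[3-4] = -1347.2508 N (compression)
  Rx@0 = -291.5200 N
  Ry@0 = +625.9099 N
  Ry@4 = +1290.0601 N

240.432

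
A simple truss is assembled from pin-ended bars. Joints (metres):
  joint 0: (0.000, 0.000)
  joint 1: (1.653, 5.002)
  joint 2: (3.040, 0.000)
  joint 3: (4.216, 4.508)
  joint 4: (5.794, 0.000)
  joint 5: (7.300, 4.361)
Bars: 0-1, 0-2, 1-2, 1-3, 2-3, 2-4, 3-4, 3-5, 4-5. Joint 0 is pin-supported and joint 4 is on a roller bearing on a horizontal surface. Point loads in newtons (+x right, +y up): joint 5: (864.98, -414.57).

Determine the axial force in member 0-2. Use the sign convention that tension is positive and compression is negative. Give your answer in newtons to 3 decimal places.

N=6 nodes, M=9 members, R=3 reactions → 2N=12, M+R=12
member 0 (0-1): L=5.2681, (cx,cy)=(0.3138,0.9495)
member 1 (0-2): L=3.0400, (cx,cy)=(1.0000,0.0000)
member 2 (1-2): L=5.1907, (cx,cy)=(0.2672,-0.9636)
member 3 (1-3): L=2.6102, (cx,cy)=(0.9819,-0.1893)
member 4 (2-3): L=4.6589, (cx,cy)=(0.2524,0.9676)
member 5 (2-4): L=2.7540, (cx,cy)=(1.0000,0.0000)
member 6 (3-4): L=4.7762, (cx,cy)=(0.3304,-0.9438)
member 7 (3-5): L=3.0875, (cx,cy)=(0.9989,-0.0476)
member 8 (4-5): L=4.6137, (cx,cy)=(0.3264,0.9452)
solve A·x = −loads:
  F[0-1] = +799.1665 N (tension)
  F[0-2] = +614.2191 N (tension)
  F[1-2] = -884.8868 N (compression)
  F[1-3] = +496.1758 N (tension)
  F[2-3] = +881.2489 N (tension)
  F[2-4] = +155.3250 N (tension)
  F[3-4] = -854.0395 N (compression)
  F[3-5] = +992.9452 N (tension)
  F[4-5] = -388.5788 N (compression)
  Rx@0 = -864.9800 N
  Ry@0 = -758.8057 N
  Ry@4 = +1173.3757 N

614.219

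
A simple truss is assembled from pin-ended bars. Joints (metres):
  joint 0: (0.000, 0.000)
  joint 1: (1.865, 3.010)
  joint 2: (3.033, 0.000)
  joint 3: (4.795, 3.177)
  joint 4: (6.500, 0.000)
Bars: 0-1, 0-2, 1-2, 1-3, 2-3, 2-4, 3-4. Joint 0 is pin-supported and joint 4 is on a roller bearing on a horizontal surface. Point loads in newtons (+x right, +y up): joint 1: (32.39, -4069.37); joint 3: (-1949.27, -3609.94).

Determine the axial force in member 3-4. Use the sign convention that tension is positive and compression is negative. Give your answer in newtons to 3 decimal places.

N=5 nodes, M=7 members, R=3 reactions → 2N=10, M+R=10
member 0 (0-1): L=3.5409, (cx,cy)=(0.5267,0.8501)
member 1 (0-2): L=3.0330, (cx,cy)=(1.0000,0.0000)
member 2 (1-2): L=3.2287, (cx,cy)=(0.3618,-0.9323)
member 3 (1-3): L=2.9348, (cx,cy)=(0.9984,0.0569)
member 4 (2-3): L=3.6329, (cx,cy)=(0.4850,0.8745)
member 5 (2-4): L=3.4670, (cx,cy)=(1.0000,0.0000)
member 6 (3-4): L=3.6056, (cx,cy)=(0.4729,-0.8811)
solve A·x = −loads:
  F[0-1] = -5630.7371 N (compression)
  F[0-2] = +1048.8003 N (tension)
  F[1-2] = +573.1855 N (tension)
  F[1-3] = -3210.6274 N (compression)
  F[2-3] = -611.0464 N (compression)
  F[2-4] = +1552.5198 N (tension)
  F[3-4] = -3283.1471 N (compression)
  Rx@0 = +1916.8800 N
  Ry@0 = +4786.4330 N
  Ry@4 = +2892.8770 N

-3283.147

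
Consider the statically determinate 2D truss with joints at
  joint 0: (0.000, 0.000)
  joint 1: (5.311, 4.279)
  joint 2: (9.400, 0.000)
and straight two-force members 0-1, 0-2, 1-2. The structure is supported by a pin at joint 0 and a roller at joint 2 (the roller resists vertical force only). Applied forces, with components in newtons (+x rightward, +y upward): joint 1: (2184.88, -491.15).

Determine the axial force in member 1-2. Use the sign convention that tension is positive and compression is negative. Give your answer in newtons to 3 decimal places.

N=3 nodes, M=3 members, R=3 reactions → 2N=6, M+R=6
member 0 (0-1): L=6.8203, (cx,cy)=(0.7787,0.6274)
member 1 (0-2): L=9.4000, (cx,cy)=(1.0000,0.0000)
member 2 (1-2): L=5.9186, (cx,cy)=(0.6909,-0.7230)
solve A·x = −loads:
  F[0-1] = +1244.7336 N (tension)
  F[0-2] = +1215.6008 N (tension)
  F[1-2] = -1759.5129 N (compression)
  Rx@0 = -2184.8800 N
  Ry@0 = -780.9350 N
  Ry@2 = +1272.0850 N

-1759.513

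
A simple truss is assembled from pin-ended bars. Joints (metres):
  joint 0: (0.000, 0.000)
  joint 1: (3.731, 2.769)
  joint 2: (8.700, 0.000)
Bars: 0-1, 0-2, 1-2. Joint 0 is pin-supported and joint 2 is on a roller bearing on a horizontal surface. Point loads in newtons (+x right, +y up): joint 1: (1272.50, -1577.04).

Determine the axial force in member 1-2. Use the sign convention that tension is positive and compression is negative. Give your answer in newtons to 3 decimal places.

N=3 nodes, M=3 members, R=3 reactions → 2N=6, M+R=6
member 0 (0-1): L=4.6463, (cx,cy)=(0.8030,0.5960)
member 1 (0-2): L=8.7000, (cx,cy)=(1.0000,0.0000)
member 2 (1-2): L=5.6884, (cx,cy)=(0.8735,-0.4868)
solve A·x = −loads:
  F[0-1] = -831.7952 N (compression)
  F[0-2] = +1940.4412 N (tension)
  F[1-2] = -2221.3884 N (compression)
  Rx@0 = -1272.5000 N
  Ry@0 = +495.7195 N
  Ry@2 = +1081.3205 N

-2221.388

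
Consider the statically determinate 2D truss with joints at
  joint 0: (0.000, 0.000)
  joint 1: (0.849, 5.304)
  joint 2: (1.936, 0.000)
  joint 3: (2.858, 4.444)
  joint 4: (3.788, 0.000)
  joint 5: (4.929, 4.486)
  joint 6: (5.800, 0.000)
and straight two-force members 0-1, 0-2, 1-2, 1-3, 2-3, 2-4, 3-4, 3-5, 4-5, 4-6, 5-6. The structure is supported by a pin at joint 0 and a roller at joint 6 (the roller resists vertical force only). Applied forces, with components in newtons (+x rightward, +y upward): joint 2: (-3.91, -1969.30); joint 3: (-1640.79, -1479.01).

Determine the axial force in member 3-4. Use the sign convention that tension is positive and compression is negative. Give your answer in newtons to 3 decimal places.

-132.947

N=7 nodes, M=11 members, R=3 reactions → 2N=14, M+R=14
member 0 (0-1): L=5.3715, (cx,cy)=(0.1581,0.9874)
member 1 (0-2): L=1.9360, (cx,cy)=(1.0000,0.0000)
member 2 (1-2): L=5.4142, (cx,cy)=(0.2008,-0.9796)
member 3 (1-3): L=2.1853, (cx,cy)=(0.9193,-0.3935)
member 4 (2-3): L=4.5386, (cx,cy)=(0.2031,0.9791)
member 5 (2-4): L=1.8520, (cx,cy)=(1.0000,0.0000)
member 6 (3-4): L=4.5403, (cx,cy)=(0.2048,-0.9788)
member 7 (3-5): L=2.0714, (cx,cy)=(0.9998,0.0203)
member 8 (4-5): L=4.6288, (cx,cy)=(0.2465,0.9691)
member 9 (4-6): L=2.0120, (cx,cy)=(1.0000,0.0000)
member 10 (5-6): L=4.5698, (cx,cy)=(0.1906,-0.9817)
solve A·x = −loads:
  F[0-1] = -3361.6159 N (compression)
  F[0-2] = -1113.3770 N (compression)
  F[1-2] = +3968.6943 N (tension)
  F[1-3] = -1444.6755 N (compression)
  F[2-3] = -1959.4448 N (compression)
  F[2-4] = +85.3664 N (tension)
  F[3-4] = -132.9469 N (compression)
  F[3-5] = -58.1463 N (compression)
  F[4-5] = +134.2712 N (tension)
  F[4-6] = +25.0367 N (tension)
  F[5-6] = -131.3571 N (compression)
  Rx@0 = +1644.7000 N
  Ry@0 = +3319.3609 N
  Ry@6 = +128.9491 N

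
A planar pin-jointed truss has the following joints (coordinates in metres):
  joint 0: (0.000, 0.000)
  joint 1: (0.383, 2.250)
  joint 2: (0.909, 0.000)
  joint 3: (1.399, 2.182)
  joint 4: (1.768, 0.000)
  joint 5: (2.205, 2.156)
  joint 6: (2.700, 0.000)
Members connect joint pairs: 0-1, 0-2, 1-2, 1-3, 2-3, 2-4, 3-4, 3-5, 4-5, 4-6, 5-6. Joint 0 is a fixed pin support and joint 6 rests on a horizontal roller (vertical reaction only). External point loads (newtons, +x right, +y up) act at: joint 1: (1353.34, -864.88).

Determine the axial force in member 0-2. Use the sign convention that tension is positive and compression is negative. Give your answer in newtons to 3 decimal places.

1287.704

N=7 nodes, M=11 members, R=3 reactions → 2N=14, M+R=14
member 0 (0-1): L=2.2824, (cx,cy)=(0.1678,0.9858)
member 1 (0-2): L=0.9090, (cx,cy)=(1.0000,0.0000)
member 2 (1-2): L=2.3107, (cx,cy)=(0.2276,-0.9737)
member 3 (1-3): L=1.0183, (cx,cy)=(0.9978,-0.0668)
member 4 (2-3): L=2.2363, (cx,cy)=(0.2191,0.9757)
member 5 (2-4): L=0.8590, (cx,cy)=(1.0000,0.0000)
member 6 (3-4): L=2.2130, (cx,cy)=(0.1667,-0.9860)
member 7 (3-5): L=0.8064, (cx,cy)=(0.9995,-0.0322)
member 8 (4-5): L=2.1998, (cx,cy)=(0.1987,0.9801)
member 9 (4-6): L=0.9320, (cx,cy)=(1.0000,0.0000)
member 10 (5-6): L=2.2121, (cx,cy)=(0.2238,-0.9746)
solve A·x = −loads:
  F[0-1] = +391.1346 N (tension)
  F[0-2] = +1287.7043 N (tension)
  F[1-2] = -1214.6808 N (compression)
  F[1-3] = -1013.4567 N (compression)
  F[2-3] = +1212.2466 N (tension)
  F[2-4] = +745.5816 N (tension)
  F[3-4] = -1250.6529 N (compression)
  F[3-5] = -537.3228 N (compression)
  F[4-5] = +1258.2200 N (tension)
  F[4-6] = +287.0973 N (tension)
  F[5-6] = -1283.0025 N (compression)
  Rx@0 = -1353.3400 N
  Ry@0 = -385.5882 N
  Ry@6 = +1250.4682 N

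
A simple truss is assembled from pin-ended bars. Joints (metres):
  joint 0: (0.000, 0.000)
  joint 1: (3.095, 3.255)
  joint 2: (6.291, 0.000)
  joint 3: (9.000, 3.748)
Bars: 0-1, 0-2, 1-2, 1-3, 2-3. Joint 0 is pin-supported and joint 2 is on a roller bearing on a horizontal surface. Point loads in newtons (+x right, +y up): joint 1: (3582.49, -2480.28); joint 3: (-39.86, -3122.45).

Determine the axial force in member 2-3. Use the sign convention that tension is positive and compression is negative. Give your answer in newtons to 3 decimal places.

-4095.724

N=4 nodes, M=5 members, R=3 reactions → 2N=8, M+R=8
member 0 (0-1): L=4.4916, (cx,cy)=(0.6891,0.7247)
member 1 (0-2): L=6.2910, (cx,cy)=(1.0000,0.0000)
member 2 (1-2): L=4.5617, (cx,cy)=(0.7006,-0.7135)
member 3 (1-3): L=5.9255, (cx,cy)=(0.9965,0.0832)
member 4 (2-3): L=4.6245, (cx,cy)=(0.5858,0.8105)
solve A·x = −loads:
  F[0-1] = +2641.6376 N (tension)
  F[0-2] = +1722.3536 N (tension)
  F[1-2] = -5882.8562 N (compression)
  F[1-3] = +2367.5851 N (tension)
  F[2-3] = -4095.7243 N (compression)
  Rx@0 = -3542.6300 N
  Ry@0 = -1914.3780 N
  Ry@2 = +7517.1080 N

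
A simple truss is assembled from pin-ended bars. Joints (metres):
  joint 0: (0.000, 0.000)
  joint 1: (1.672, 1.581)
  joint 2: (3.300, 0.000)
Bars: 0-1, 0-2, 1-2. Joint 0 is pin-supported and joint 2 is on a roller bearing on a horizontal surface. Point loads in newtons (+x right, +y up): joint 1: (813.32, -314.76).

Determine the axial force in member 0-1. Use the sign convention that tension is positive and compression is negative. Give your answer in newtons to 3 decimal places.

N=3 nodes, M=3 members, R=3 reactions → 2N=6, M+R=6
member 0 (0-1): L=2.3011, (cx,cy)=(0.7266,0.6871)
member 1 (0-2): L=3.3000, (cx,cy)=(1.0000,0.0000)
member 2 (1-2): L=2.2693, (cx,cy)=(0.7174,-0.6967)
solve A·x = −loads:
  F[0-1] = +341.1253 N (tension)
  F[0-2] = +565.4572 N (tension)
  F[1-2] = -788.2186 N (compression)
  Rx@0 = -813.3200 N
  Ry@0 = -234.3726 N
  Ry@2 = +549.1326 N

341.125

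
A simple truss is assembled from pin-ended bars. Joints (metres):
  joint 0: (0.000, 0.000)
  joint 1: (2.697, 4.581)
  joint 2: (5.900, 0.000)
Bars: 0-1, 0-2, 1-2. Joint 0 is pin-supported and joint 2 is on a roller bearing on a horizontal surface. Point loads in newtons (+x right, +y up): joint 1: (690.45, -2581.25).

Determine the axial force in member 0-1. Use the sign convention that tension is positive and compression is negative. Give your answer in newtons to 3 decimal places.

-1004.031

N=3 nodes, M=3 members, R=3 reactions → 2N=6, M+R=6
member 0 (0-1): L=5.3160, (cx,cy)=(0.5073,0.8617)
member 1 (0-2): L=5.9000, (cx,cy)=(1.0000,0.0000)
member 2 (1-2): L=5.5897, (cx,cy)=(0.5730,-0.8195)
solve A·x = −loads:
  F[0-1] = -1004.0307 N (compression)
  F[0-2] = +1199.8357 N (tension)
  F[1-2] = -2093.8882 N (compression)
  Rx@0 = -690.4500 N
  Ry@0 = +865.2190 N
  Ry@2 = +1716.0310 N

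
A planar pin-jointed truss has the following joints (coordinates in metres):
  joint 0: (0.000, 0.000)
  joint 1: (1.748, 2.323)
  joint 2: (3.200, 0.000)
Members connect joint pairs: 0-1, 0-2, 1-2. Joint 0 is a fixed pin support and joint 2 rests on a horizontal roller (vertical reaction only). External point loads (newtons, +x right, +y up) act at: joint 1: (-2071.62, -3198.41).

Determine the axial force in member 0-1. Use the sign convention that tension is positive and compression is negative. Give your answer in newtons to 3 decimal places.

-3698.325

N=3 nodes, M=3 members, R=3 reactions → 2N=6, M+R=6
member 0 (0-1): L=2.9072, (cx,cy)=(0.6013,0.7990)
member 1 (0-2): L=3.2000, (cx,cy)=(1.0000,0.0000)
member 2 (1-2): L=2.7395, (cx,cy)=(0.5300,-0.8480)
solve A·x = −loads:
  F[0-1] = -3698.3249 N (compression)
  F[0-2] = +152.0536 N (tension)
  F[1-2] = -286.8764 N (compression)
  Rx@0 = +2071.6200 N
  Ry@0 = +2955.1452 N
  Ry@2 = +243.2648 N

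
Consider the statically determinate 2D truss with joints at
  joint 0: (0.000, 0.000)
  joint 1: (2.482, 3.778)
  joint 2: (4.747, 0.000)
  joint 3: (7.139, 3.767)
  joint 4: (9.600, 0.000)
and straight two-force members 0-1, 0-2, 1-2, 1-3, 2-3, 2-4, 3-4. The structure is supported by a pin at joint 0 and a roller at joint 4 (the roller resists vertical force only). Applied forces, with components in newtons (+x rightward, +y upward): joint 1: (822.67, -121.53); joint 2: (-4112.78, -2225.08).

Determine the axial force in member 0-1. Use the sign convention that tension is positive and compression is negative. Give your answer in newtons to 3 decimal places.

-1066.290

N=5 nodes, M=7 members, R=3 reactions → 2N=10, M+R=10
member 0 (0-1): L=4.5204, (cx,cy)=(0.5491,0.8358)
member 1 (0-2): L=4.7470, (cx,cy)=(1.0000,0.0000)
member 2 (1-2): L=4.4049, (cx,cy)=(0.5142,-0.8577)
member 3 (1-3): L=4.6570, (cx,cy)=(1.0000,-0.0024)
member 4 (2-3): L=4.4623, (cx,cy)=(0.5360,0.8442)
member 5 (2-4): L=4.8530, (cx,cy)=(1.0000,0.0000)
member 6 (3-4): L=4.4996, (cx,cy)=(0.5469,-0.8372)
solve A·x = −loads:
  F[0-1] = -1066.2902 N (compression)
  F[0-2] = -2704.6400 N (compression)
  F[1-2] = +902.5245 N (tension)
  F[1-3] = -1872.2191 N (compression)
  F[2-3] = +1718.8240 N (tension)
  F[2-4] = +950.8405 N (tension)
  F[3-4] = -1738.4987 N (compression)
  Rx@0 = +3290.1100 N
  Ry@0 = +891.1788 N
  Ry@4 = +1455.4312 N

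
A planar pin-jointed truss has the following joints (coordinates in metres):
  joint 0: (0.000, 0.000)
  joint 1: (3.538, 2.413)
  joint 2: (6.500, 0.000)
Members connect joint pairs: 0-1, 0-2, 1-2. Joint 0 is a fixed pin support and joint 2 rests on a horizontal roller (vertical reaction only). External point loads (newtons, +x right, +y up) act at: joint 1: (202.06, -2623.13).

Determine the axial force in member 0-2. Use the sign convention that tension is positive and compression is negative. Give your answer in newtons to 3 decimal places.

1844.714

N=3 nodes, M=3 members, R=3 reactions → 2N=6, M+R=6
member 0 (0-1): L=4.2825, (cx,cy)=(0.8261,0.5635)
member 1 (0-2): L=6.5000, (cx,cy)=(1.0000,0.0000)
member 2 (1-2): L=3.8205, (cx,cy)=(0.7753,-0.6316)
solve A·x = −loads:
  F[0-1] = -1988.3287 N (compression)
  F[0-2] = +1844.7144 N (tension)
  F[1-2] = -2379.3657 N (compression)
  Rx@0 = -202.0600 N
  Ry@0 = +1120.3293 N
  Ry@2 = +1502.8007 N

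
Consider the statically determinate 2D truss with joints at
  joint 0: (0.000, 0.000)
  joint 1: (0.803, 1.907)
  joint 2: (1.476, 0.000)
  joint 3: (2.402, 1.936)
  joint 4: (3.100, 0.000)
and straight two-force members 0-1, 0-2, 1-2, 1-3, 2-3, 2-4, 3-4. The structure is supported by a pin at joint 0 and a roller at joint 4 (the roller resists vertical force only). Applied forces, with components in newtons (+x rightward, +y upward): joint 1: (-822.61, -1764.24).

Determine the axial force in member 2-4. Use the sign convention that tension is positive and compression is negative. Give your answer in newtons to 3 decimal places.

N=5 nodes, M=7 members, R=3 reactions → 2N=10, M+R=10
member 0 (0-1): L=2.0692, (cx,cy)=(0.3881,0.9216)
member 1 (0-2): L=1.4760, (cx,cy)=(1.0000,0.0000)
member 2 (1-2): L=2.0223, (cx,cy)=(0.3328,-0.9430)
member 3 (1-3): L=1.5993, (cx,cy)=(0.9998,0.0181)
member 4 (2-3): L=2.1461, (cx,cy)=(0.4315,0.9021)
member 5 (2-4): L=1.6240, (cx,cy)=(1.0000,0.0000)
member 6 (3-4): L=2.0580, (cx,cy)=(0.3392,-0.9407)
solve A·x = −loads:
  F[0-1] = -1967.4816 N (compression)
  F[0-2] = -59.0725 N (compression)
  F[1-2] = +52.8053 N (tension)
  F[1-3] = +41.5060 N (tension)
  F[2-3] = -55.1983 N (compression)
  F[2-4] = -17.6817 N (compression)
  F[3-4] = +52.1329 N (tension)
  Rx@0 = +822.6100 N
  Ry@0 = +1813.2828 N
  Ry@4 = -49.0428 N

-17.682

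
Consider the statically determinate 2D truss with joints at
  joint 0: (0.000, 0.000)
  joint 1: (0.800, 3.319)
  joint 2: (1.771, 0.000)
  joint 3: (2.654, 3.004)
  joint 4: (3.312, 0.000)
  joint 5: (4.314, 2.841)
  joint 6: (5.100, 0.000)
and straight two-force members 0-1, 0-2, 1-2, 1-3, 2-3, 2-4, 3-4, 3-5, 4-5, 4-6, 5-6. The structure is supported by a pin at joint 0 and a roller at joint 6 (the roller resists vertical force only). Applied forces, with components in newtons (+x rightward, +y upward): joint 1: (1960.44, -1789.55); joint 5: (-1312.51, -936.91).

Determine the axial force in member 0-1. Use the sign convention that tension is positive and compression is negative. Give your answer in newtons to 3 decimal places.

-1140.300

N=7 nodes, M=11 members, R=3 reactions → 2N=14, M+R=14
member 0 (0-1): L=3.4141, (cx,cy)=(0.2343,0.9722)
member 1 (0-2): L=1.7710, (cx,cy)=(1.0000,0.0000)
member 2 (1-2): L=3.4581, (cx,cy)=(0.2808,-0.9598)
member 3 (1-3): L=1.8806, (cx,cy)=(0.9859,-0.1675)
member 4 (2-3): L=3.1311, (cx,cy)=(0.2820,0.9594)
member 5 (2-4): L=1.5410, (cx,cy)=(1.0000,0.0000)
member 6 (3-4): L=3.0752, (cx,cy)=(0.2140,-0.9768)
member 7 (3-5): L=1.6680, (cx,cy)=(0.9952,-0.0977)
member 8 (4-5): L=3.0125, (cx,cy)=(0.3326,0.9431)
member 9 (4-6): L=1.7880, (cx,cy)=(1.0000,0.0000)
member 10 (5-6): L=2.9477, (cx,cy)=(0.2666,-0.9638)
solve A·x = −loads:
  F[0-1] = -1140.3004 N (compression)
  F[0-2] = +915.1315 N (tension)
  F[1-2] = -331.6820 N (compression)
  F[1-3] = -2165.0983 N (compression)
  F[2-3] = +331.8060 N (tension)
  F[2-4] = +728.4263 N (tension)
  F[3-4] = -502.8010 N (compression)
  F[3-5] = -1942.6509 N (compression)
  F[4-5] = +520.8093 N (tension)
  F[4-6] = +447.6154 N (tension)
  F[5-6] = -1678.6855 N (compression)
  Rx@0 = -647.9300 N
  Ry@0 = +1108.5523 N
  Ry@6 = +1617.9077 N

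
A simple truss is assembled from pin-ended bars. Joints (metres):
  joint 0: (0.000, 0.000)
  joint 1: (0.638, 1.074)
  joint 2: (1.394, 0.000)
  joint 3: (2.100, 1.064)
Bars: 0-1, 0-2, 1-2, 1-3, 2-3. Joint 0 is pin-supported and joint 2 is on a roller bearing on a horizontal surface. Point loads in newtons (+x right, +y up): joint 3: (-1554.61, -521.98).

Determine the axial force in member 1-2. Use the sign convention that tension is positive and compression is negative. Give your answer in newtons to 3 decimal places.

1137.857

N=4 nodes, M=5 members, R=3 reactions → 2N=8, M+R=8
member 0 (0-1): L=1.2492, (cx,cy)=(0.5107,0.8597)
member 1 (0-2): L=1.3940, (cx,cy)=(1.0000,0.0000)
member 2 (1-2): L=1.3134, (cx,cy)=(0.5756,-0.8177)
member 3 (1-3): L=1.4620, (cx,cy)=(1.0000,-0.0068)
member 4 (2-3): L=1.2769, (cx,cy)=(0.5529,0.8333)
solve A·x = −loads:
  F[0-1] = -1072.6774 N (compression)
  F[0-2] = -1006.7682 N (compression)
  F[1-2] = +1137.8569 N (tension)
  F[1-3] = -1202.8278 N (compression)
  F[2-3] = -636.3097 N (compression)
  Rx@0 = +1554.6100 N
  Ry@0 = +922.2290 N
  Ry@2 = -400.2490 N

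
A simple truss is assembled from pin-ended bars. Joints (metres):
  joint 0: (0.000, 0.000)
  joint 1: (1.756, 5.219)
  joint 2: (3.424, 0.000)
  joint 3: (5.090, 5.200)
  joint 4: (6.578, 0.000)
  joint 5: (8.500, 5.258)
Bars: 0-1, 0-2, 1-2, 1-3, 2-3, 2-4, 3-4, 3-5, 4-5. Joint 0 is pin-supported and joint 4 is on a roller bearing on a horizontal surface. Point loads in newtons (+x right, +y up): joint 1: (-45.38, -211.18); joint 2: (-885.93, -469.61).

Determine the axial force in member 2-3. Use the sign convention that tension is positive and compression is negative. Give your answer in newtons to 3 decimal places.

277.112

N=6 nodes, M=9 members, R=3 reactions → 2N=12, M+R=12
member 0 (0-1): L=5.5065, (cx,cy)=(0.3189,0.9478)
member 1 (0-2): L=3.4240, (cx,cy)=(1.0000,0.0000)
member 2 (1-2): L=5.4791, (cx,cy)=(0.3044,-0.9525)
member 3 (1-3): L=3.3341, (cx,cy)=(1.0000,-0.0057)
member 4 (2-3): L=5.4604, (cx,cy)=(0.3051,0.9523)
member 5 (2-4): L=3.1540, (cx,cy)=(1.0000,0.0000)
member 6 (3-4): L=5.4087, (cx,cy)=(0.2751,-0.9614)
member 7 (3-5): L=3.4105, (cx,cy)=(0.9999,0.0170)
member 8 (4-5): L=5.5983, (cx,cy)=(0.3433,0.9392)
solve A·x = −loads:
  F[0-1] = -438.8919 N (compression)
  F[0-2] = -791.3491 N (compression)
  F[1-2] = +215.9617 N (tension)
  F[1-3] = -160.3290 N (compression)
  F[2-3] = +277.1124 N (tension)
  F[2-4] = +75.7772 N (tension)
  F[3-4] = -275.4415 N (compression)
  F[3-5] = +0.0000 N (tension)
  F[4-5] = -0.0000 N (compression)
  Rx@0 = +931.3100 N
  Ry@0 = +415.9772 N
  Ry@4 = +264.8128 N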